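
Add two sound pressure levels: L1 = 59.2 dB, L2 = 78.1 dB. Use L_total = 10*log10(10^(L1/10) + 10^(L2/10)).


10^(59.2/10) = 831764
10^(78.1/10) = 6.45654e+07
Sum = 831764 + 6.45654e+07 = 6.53972e+07
L_total = 10*log10(6.53972e+07) = 78.156 dB


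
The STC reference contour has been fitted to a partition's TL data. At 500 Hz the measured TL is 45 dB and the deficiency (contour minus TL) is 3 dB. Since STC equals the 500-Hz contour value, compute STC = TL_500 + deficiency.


By ASTM E413, STC = value of the fitted reference contour at 500 Hz.
Contour value at 500 Hz = TL_500 + deficiency = 45 + 3 = 48
STC = 48


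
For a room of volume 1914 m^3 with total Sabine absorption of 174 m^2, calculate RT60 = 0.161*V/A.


RT60 = 0.161 * 1914 / 174 = 1.771 s


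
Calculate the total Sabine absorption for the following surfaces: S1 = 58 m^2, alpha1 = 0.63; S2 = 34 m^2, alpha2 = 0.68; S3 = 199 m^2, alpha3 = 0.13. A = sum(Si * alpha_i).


58 * 0.63 = 36.54
34 * 0.68 = 23.12
199 * 0.13 = 25.87
A_total = 36.54 + 23.12 + 25.87 = 85.53 m^2


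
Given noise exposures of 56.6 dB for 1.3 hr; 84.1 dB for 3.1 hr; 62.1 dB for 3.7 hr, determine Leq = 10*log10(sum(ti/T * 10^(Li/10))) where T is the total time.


T_total = 1.3 + 3.1 + 3.7 = 8.1 hr
(1.3/8.1) * 10^(56.6/10) = 73359.8
(3.1/8.1) * 10^(84.1/10) = 9.83732e+07
(3.7/8.1) * 10^(62.1/10) = 740827
Sum = 73359.8 + 9.83732e+07 + 740827 = 9.91874e+07
Leq = 10*log10(9.91874e+07) = 79.965 dB


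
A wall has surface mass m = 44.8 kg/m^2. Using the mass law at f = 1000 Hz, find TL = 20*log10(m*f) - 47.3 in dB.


m * f = 44.8 * 1000 = 44800
20*log10(44800) = 93.0256 dB
TL = 93.0256 - 47.3 = 45.726 dB


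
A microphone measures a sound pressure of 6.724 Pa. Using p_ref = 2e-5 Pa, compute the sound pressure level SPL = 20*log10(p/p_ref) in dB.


p / p_ref = 6.724 / 2e-5 = 336200
SPL = 20 * log10(336200) = 110.53 dB


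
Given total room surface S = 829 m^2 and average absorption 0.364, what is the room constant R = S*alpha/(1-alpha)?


R = 829 * 0.364 / (1 - 0.364) = 474.46 m^2


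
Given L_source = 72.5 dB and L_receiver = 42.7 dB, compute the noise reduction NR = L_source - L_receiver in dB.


NR = L_source - L_receiver (difference between source and receiving room levels)
NR = 72.5 - 42.7 = 29.8 dB


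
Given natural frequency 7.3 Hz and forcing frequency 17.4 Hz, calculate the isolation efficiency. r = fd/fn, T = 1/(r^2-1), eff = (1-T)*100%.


r = 17.4 / 7.3 = 2.38356
r^2 - 1 = 2.38356^2 - 1 = 4.68136
T = 1/4.68136 = 0.213613
Efficiency = (1 - 0.213613)*100 = 78.639 %


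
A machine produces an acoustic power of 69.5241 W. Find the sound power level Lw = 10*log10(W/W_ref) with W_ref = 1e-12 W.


W / W_ref = 69.5241 / 1e-12 = 6.95241e+13
Lw = 10 * log10(6.95241e+13) = 138.42 dB


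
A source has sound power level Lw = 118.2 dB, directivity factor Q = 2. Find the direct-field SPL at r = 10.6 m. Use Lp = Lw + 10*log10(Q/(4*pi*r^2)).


4*pi*r^2 = 4*pi*10.6^2 = 1411.96 m^2
Q / (4*pi*r^2) = 2 / 1411.96 = 0.00141647
Lp = 118.2 + 10*log10(0.00141647) = 89.712 dB


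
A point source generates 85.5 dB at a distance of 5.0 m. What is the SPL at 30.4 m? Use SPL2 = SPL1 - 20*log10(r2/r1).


r2/r1 = 30.4/5.0 = 6.08
Correction = 20*log10(6.08) = 15.6781 dB
SPL2 = 85.5 - 15.6781 = 69.822 dB


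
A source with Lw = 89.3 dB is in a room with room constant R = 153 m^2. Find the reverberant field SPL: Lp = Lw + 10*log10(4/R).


4/R = 4/153 = 0.0261438
Lp = 89.3 + 10*log10(0.0261438) = 73.474 dB


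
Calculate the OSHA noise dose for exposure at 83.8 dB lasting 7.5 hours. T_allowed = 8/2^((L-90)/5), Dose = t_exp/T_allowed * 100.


T_allowed = 8 / 2^((83.8 - 90)/5) = 18.8959 hr
Dose = 7.5 / 18.8959 * 100 = 39.691 %


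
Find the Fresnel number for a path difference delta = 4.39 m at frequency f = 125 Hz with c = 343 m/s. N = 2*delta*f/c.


N = 2*delta*f/c = 2*delta/lambda, where lambda = c/f
lambda = 343 / 125 = 2.744 m
N = 2 * 4.39 / 2.744 = 3.1997


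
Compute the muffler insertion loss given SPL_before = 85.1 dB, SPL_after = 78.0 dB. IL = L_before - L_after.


Insertion loss = SPL without muffler - SPL with muffler
IL = 85.1 - 78.0 = 7.1 dB


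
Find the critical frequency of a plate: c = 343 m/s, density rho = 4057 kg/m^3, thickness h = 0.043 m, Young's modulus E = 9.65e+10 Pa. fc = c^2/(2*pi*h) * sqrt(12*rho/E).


12*rho/E = 12*4057/9.65e+10 = 5.04497e-07
sqrt(12*rho/E) = sqrt(5.04497e-07) = 0.00071028
c^2/(2*pi*h) = 343^2/(2*pi*0.043) = 435452
fc = 435452 * 0.00071028 = 309.29 Hz


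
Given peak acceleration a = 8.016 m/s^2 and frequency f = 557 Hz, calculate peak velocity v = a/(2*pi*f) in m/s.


omega = 2*pi*f = 2*pi*557 = 3499.73 rad/s
v = a / omega = 8.016 / 3499.73 = 0.0022905 m/s


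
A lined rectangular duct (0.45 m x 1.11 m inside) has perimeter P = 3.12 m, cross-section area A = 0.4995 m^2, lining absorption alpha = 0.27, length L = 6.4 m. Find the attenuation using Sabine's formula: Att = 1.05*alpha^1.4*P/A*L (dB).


alpha^1.4 = 0.27^1.4 = 0.159922
Attenuation rate = 1.05 * alpha^1.4 * P / A
= 1.05 * 0.159922 * 3.12 / 0.4995 = 1.04886 dB/m
Total Att = 1.04886 * 6.4 = 6.7127 dB


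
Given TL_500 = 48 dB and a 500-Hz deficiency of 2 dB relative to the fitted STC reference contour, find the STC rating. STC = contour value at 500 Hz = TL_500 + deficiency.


By ASTM E413, STC = value of the fitted reference contour at 500 Hz.
Contour value at 500 Hz = TL_500 + deficiency = 48 + 2 = 50
STC = 50


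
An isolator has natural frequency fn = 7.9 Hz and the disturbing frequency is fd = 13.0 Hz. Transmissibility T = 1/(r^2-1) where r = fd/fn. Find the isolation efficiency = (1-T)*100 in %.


r = 13.0 / 7.9 = 1.64557
r^2 - 1 = 1.64557^2 - 1 = 1.7079
T = 1/1.7079 = 0.585514
Efficiency = (1 - 0.585514)*100 = 41.449 %


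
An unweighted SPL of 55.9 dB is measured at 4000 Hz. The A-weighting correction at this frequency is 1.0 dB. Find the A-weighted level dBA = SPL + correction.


A-weighting table: 4000 Hz -> 1.0 dB correction
SPL_A = SPL + correction = 55.9 + (1.0) = 56.9 dBA


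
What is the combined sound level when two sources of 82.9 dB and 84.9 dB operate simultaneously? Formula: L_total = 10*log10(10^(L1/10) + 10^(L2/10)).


10^(82.9/10) = 1.94984e+08
10^(84.9/10) = 3.0903e+08
Sum = 1.94984e+08 + 3.0903e+08 = 5.04014e+08
L_total = 10*log10(5.04014e+08) = 87.024 dB


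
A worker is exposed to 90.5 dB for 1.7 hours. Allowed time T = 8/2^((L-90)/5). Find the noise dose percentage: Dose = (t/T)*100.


T_allowed = 8 / 2^((90.5 - 90)/5) = 7.46426 hr
Dose = 1.7 / 7.46426 * 100 = 22.775 %


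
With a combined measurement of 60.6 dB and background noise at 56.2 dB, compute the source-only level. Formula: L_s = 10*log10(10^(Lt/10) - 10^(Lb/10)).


10^(60.6/10) = 1.14815e+06
10^(56.2/10) = 416869
Difference = 1.14815e+06 - 416869 = 731281
L_source = 10*log10(731281) = 58.641 dB


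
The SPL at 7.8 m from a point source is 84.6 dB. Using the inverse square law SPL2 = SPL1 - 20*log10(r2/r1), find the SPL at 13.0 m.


r2/r1 = 13.0/7.8 = 1.66667
Correction = 20*log10(1.66667) = 4.43699 dB
SPL2 = 84.6 - 4.43699 = 80.163 dB


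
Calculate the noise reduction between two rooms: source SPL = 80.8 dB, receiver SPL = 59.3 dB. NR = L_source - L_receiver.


NR = L_source - L_receiver (difference between source and receiving room levels)
NR = 80.8 - 59.3 = 21.5 dB


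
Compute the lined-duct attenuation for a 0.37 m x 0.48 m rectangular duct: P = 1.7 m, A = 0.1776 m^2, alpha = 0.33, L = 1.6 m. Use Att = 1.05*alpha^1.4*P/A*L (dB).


alpha^1.4 = 0.33^1.4 = 0.211797
Attenuation rate = 1.05 * alpha^1.4 * P / A
= 1.05 * 0.211797 * 1.7 / 0.1776 = 2.1287 dB/m
Total Att = 2.1287 * 1.6 = 3.4059 dB


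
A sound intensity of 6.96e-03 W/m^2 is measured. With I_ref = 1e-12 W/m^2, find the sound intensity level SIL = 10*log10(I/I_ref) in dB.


I / I_ref = 6.96e-03 / 1e-12 = 6.96e+09
SIL = 10 * log10(6.96e+09) = 98.426 dB


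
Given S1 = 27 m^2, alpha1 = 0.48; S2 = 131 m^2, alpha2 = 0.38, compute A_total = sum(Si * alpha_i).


27 * 0.48 = 12.96
131 * 0.38 = 49.78
A_total = 12.96 + 49.78 = 62.74 m^2


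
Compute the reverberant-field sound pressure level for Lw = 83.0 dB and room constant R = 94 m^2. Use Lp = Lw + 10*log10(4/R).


4/R = 4/94 = 0.0425532
Lp = 83.0 + 10*log10(0.0425532) = 69.289 dB


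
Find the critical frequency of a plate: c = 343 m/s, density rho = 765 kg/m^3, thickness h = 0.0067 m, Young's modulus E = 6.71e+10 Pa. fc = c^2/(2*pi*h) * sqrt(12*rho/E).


12*rho/E = 12*765/6.71e+10 = 1.36811e-07
sqrt(12*rho/E) = sqrt(1.36811e-07) = 0.00036988
c^2/(2*pi*h) = 343^2/(2*pi*0.0067) = 2.79469e+06
fc = 2.79469e+06 * 0.00036988 = 1033.7 Hz


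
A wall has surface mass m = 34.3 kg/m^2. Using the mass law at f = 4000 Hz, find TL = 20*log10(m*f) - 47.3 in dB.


m * f = 34.3 * 4000 = 137200
20*log10(137200) = 102.747 dB
TL = 102.747 - 47.3 = 55.447 dB


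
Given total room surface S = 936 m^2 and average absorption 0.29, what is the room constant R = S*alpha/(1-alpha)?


R = 936 * 0.29 / (1 - 0.29) = 382.31 m^2


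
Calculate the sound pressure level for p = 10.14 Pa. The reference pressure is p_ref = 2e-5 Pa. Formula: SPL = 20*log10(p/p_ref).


p / p_ref = 10.14 / 2e-5 = 507000
SPL = 20 * log10(507000) = 114.1 dB


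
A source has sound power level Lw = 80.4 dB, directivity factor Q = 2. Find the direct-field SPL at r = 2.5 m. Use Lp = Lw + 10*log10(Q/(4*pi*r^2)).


4*pi*r^2 = 4*pi*2.5^2 = 78.5398 m^2
Q / (4*pi*r^2) = 2 / 78.5398 = 0.0254648
Lp = 80.4 + 10*log10(0.0254648) = 64.459 dB


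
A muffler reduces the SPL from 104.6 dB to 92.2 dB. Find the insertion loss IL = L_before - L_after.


Insertion loss = SPL without muffler - SPL with muffler
IL = 104.6 - 92.2 = 12.4 dB


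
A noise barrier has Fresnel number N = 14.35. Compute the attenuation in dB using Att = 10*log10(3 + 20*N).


3 + 20*N = 3 + 20*14.35 = 290
Att = 10*log10(290) = 24.624 dB


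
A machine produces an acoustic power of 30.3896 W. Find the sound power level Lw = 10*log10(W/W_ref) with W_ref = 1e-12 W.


W / W_ref = 30.3896 / 1e-12 = 3.03896e+13
Lw = 10 * log10(3.03896e+13) = 134.83 dB


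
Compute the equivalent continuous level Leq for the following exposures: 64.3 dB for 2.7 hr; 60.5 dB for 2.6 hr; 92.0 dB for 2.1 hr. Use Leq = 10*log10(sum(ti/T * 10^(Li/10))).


T_total = 2.7 + 2.6 + 2.1 = 7.4 hr
(2.7/7.4) * 10^(64.3/10) = 982046
(2.6/7.4) * 10^(60.5/10) = 394223
(2.1/7.4) * 10^(92.0/10) = 4.49767e+08
Sum = 982046 + 394223 + 4.49767e+08 = 4.51143e+08
Leq = 10*log10(4.51143e+08) = 86.543 dB


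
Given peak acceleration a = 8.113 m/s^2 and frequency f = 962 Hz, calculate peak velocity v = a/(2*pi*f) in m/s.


omega = 2*pi*f = 2*pi*962 = 6044.42 rad/s
v = a / omega = 8.113 / 6044.42 = 0.0013422 m/s


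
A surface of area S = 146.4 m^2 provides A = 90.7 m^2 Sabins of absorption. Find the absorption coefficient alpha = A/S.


Absorption coefficient = absorbed power / incident power
alpha = A / S = 90.7 / 146.4 = 0.61954


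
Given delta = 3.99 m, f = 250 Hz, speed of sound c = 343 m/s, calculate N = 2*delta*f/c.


N = 2*delta*f/c = 2*delta/lambda, where lambda = c/f
lambda = 343 / 250 = 1.372 m
N = 2 * 3.99 / 1.372 = 5.8163


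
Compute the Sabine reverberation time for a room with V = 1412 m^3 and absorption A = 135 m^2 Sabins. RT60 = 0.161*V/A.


RT60 = 0.161 * 1412 / 135 = 1.6839 s


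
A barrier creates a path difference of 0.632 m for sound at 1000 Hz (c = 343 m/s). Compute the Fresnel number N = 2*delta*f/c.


N = 2*delta*f/c = 2*delta/lambda, where lambda = c/f
lambda = 343 / 1000 = 0.343 m
N = 2 * 0.632 / 0.343 = 3.6851


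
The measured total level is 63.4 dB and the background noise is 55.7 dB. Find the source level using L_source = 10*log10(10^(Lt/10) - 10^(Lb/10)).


10^(63.4/10) = 2.18776e+06
10^(55.7/10) = 371535
Difference = 2.18776e+06 - 371535 = 1.81622e+06
L_source = 10*log10(1.81622e+06) = 62.592 dB


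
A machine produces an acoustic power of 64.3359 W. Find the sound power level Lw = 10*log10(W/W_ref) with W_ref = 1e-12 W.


W / W_ref = 64.3359 / 1e-12 = 6.43359e+13
Lw = 10 * log10(6.43359e+13) = 138.08 dB


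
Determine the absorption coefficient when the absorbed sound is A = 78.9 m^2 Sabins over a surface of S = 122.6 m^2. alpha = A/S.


Absorption coefficient = absorbed power / incident power
alpha = A / S = 78.9 / 122.6 = 0.64356


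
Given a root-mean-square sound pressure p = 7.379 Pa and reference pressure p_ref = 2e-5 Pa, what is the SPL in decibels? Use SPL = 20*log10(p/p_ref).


p / p_ref = 7.379 / 2e-5 = 368950
SPL = 20 * log10(368950) = 111.34 dB


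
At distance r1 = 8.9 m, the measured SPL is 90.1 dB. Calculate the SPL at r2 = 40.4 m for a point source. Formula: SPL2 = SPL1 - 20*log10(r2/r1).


r2/r1 = 40.4/8.9 = 4.53933
Correction = 20*log10(4.53933) = 13.1398 dB
SPL2 = 90.1 - 13.1398 = 76.96 dB


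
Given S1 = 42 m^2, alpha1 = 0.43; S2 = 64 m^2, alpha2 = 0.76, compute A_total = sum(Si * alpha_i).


42 * 0.43 = 18.06
64 * 0.76 = 48.64
A_total = 18.06 + 48.64 = 66.7 m^2


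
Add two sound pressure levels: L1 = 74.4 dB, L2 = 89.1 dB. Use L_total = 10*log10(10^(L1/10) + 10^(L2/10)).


10^(74.4/10) = 2.75423e+07
10^(89.1/10) = 8.12831e+08
Sum = 2.75423e+07 + 8.12831e+08 = 8.40373e+08
L_total = 10*log10(8.40373e+08) = 89.245 dB


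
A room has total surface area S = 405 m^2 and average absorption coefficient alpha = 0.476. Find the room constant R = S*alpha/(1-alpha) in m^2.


R = 405 * 0.476 / (1 - 0.476) = 367.9 m^2


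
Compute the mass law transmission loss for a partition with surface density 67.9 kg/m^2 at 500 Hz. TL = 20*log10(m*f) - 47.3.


m * f = 67.9 * 500 = 33950
20*log10(33950) = 90.6168 dB
TL = 90.6168 - 47.3 = 43.317 dB


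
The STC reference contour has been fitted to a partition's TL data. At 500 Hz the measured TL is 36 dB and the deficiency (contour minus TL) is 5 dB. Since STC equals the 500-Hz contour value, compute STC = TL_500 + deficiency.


By ASTM E413, STC = value of the fitted reference contour at 500 Hz.
Contour value at 500 Hz = TL_500 + deficiency = 36 + 5 = 41
STC = 41


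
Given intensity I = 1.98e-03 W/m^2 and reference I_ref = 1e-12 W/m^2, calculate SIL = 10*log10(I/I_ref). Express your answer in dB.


I / I_ref = 1.98e-03 / 1e-12 = 1.98e+09
SIL = 10 * log10(1.98e+09) = 92.967 dB


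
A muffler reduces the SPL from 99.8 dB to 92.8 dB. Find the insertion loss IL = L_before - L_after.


Insertion loss = SPL without muffler - SPL with muffler
IL = 99.8 - 92.8 = 7 dB


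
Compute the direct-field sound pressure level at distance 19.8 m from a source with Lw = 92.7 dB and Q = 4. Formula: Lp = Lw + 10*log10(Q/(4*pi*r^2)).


4*pi*r^2 = 4*pi*19.8^2 = 4926.52 m^2
Q / (4*pi*r^2) = 4 / 4926.52 = 0.000811932
Lp = 92.7 + 10*log10(0.000811932) = 61.795 dB


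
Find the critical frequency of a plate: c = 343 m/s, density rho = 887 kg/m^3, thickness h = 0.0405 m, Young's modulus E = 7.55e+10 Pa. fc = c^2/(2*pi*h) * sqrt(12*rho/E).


12*rho/E = 12*887/7.55e+10 = 1.4098e-07
sqrt(12*rho/E) = sqrt(1.4098e-07) = 0.000375473
c^2/(2*pi*h) = 343^2/(2*pi*0.0405) = 462331
fc = 462331 * 0.000375473 = 173.59 Hz


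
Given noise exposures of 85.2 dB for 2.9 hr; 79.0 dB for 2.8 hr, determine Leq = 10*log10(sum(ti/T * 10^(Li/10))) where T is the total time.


T_total = 2.9 + 2.8 = 5.7 hr
(2.9/5.7) * 10^(85.2/10) = 1.6847e+08
(2.8/5.7) * 10^(79.0/10) = 3.90196e+07
Sum = 1.6847e+08 + 3.90196e+07 = 2.0749e+08
Leq = 10*log10(2.0749e+08) = 83.17 dB


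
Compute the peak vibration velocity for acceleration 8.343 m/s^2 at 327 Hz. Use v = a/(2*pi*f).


omega = 2*pi*f = 2*pi*327 = 2054.6 rad/s
v = a / omega = 8.343 / 2054.6 = 0.0040606 m/s


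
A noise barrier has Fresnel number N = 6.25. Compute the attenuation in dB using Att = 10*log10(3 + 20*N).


3 + 20*N = 3 + 20*6.25 = 128
Att = 10*log10(128) = 21.072 dB


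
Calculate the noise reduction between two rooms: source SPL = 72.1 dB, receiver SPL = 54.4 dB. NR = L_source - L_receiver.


NR = L_source - L_receiver (difference between source and receiving room levels)
NR = 72.1 - 54.4 = 17.7 dB


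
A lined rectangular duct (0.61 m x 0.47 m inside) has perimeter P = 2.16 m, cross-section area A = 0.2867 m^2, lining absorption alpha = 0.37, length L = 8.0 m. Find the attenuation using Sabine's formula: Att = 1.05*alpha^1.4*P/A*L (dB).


alpha^1.4 = 0.37^1.4 = 0.248589
Attenuation rate = 1.05 * alpha^1.4 * P / A
= 1.05 * 0.248589 * 2.16 / 0.2867 = 1.96652 dB/m
Total Att = 1.96652 * 8.0 = 15.732 dB


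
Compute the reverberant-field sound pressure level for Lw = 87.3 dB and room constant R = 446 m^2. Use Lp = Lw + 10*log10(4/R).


4/R = 4/446 = 0.00896861
Lp = 87.3 + 10*log10(0.00896861) = 66.827 dB


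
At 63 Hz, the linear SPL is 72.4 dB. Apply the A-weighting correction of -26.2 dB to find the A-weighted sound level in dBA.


A-weighting table: 63 Hz -> -26.2 dB correction
SPL_A = SPL + correction = 72.4 + (-26.2) = 46.2 dBA


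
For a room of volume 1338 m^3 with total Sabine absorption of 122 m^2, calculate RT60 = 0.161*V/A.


RT60 = 0.161 * 1338 / 122 = 1.7657 s


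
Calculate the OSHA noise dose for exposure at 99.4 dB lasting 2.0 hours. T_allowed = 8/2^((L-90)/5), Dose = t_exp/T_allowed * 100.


T_allowed = 8 / 2^((99.4 - 90)/5) = 2.17347 hr
Dose = 2.0 / 2.17347 * 100 = 92.019 %


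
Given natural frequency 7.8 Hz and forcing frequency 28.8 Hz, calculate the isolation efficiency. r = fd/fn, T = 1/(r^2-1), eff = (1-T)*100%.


r = 28.8 / 7.8 = 3.69231
r^2 - 1 = 3.69231^2 - 1 = 12.6332
T = 1/12.6332 = 0.0791565
Efficiency = (1 - 0.0791565)*100 = 92.084 %


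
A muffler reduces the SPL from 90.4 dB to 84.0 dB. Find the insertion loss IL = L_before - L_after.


Insertion loss = SPL without muffler - SPL with muffler
IL = 90.4 - 84.0 = 6.4 dB


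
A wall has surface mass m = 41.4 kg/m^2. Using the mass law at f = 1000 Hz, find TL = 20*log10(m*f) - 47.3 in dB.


m * f = 41.4 * 1000 = 41400
20*log10(41400) = 92.34 dB
TL = 92.34 - 47.3 = 45.04 dB


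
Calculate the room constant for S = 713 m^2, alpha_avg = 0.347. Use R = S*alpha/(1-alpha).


R = 713 * 0.347 / (1 - 0.347) = 378.88 m^2


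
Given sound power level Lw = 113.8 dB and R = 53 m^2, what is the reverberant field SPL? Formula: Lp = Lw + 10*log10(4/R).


4/R = 4/53 = 0.0754717
Lp = 113.8 + 10*log10(0.0754717) = 102.58 dB


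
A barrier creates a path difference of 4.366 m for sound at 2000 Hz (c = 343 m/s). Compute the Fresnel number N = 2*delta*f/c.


N = 2*delta*f/c = 2*delta/lambda, where lambda = c/f
lambda = 343 / 2000 = 0.1715 m
N = 2 * 4.366 / 0.1715 = 50.915


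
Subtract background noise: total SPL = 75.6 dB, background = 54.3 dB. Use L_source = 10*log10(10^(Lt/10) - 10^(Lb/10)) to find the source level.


10^(75.6/10) = 3.63078e+07
10^(54.3/10) = 269153
Difference = 3.63078e+07 - 269153 = 3.60386e+07
L_source = 10*log10(3.60386e+07) = 75.568 dB


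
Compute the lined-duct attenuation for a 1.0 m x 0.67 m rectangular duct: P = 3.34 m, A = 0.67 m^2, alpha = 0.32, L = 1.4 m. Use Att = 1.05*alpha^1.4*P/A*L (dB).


alpha^1.4 = 0.32^1.4 = 0.202866
Attenuation rate = 1.05 * alpha^1.4 * P / A
= 1.05 * 0.202866 * 3.34 / 0.67 = 1.06187 dB/m
Total Att = 1.06187 * 1.4 = 1.4866 dB


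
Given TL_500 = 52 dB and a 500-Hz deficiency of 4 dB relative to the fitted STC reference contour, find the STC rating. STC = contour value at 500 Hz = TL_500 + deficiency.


By ASTM E413, STC = value of the fitted reference contour at 500 Hz.
Contour value at 500 Hz = TL_500 + deficiency = 52 + 4 = 56
STC = 56


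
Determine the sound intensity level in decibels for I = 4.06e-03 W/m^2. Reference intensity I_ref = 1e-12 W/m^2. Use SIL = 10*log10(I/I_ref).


I / I_ref = 4.06e-03 / 1e-12 = 4.06e+09
SIL = 10 * log10(4.06e+09) = 96.085 dB


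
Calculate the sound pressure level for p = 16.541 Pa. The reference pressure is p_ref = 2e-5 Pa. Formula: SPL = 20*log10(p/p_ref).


p / p_ref = 16.541 / 2e-5 = 827050
SPL = 20 * log10(827050) = 118.35 dB


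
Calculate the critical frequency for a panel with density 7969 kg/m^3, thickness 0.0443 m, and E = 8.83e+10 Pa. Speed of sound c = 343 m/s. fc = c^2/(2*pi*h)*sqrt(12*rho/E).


12*rho/E = 12*7969/8.83e+10 = 1.08299e-06
sqrt(12*rho/E) = sqrt(1.08299e-06) = 0.00104067
c^2/(2*pi*h) = 343^2/(2*pi*0.0443) = 422673
fc = 422673 * 0.00104067 = 439.86 Hz


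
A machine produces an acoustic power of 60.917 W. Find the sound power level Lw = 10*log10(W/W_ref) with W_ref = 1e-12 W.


W / W_ref = 60.917 / 1e-12 = 6.0917e+13
Lw = 10 * log10(6.0917e+13) = 137.85 dB


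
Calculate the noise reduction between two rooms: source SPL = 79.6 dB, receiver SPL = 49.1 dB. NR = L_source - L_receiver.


NR = L_source - L_receiver (difference between source and receiving room levels)
NR = 79.6 - 49.1 = 30.5 dB


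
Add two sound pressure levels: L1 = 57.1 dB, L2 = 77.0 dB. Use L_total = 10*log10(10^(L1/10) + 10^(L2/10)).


10^(57.1/10) = 512861
10^(77.0/10) = 5.01187e+07
Sum = 512861 + 5.01187e+07 = 5.06316e+07
L_total = 10*log10(5.06316e+07) = 77.044 dB


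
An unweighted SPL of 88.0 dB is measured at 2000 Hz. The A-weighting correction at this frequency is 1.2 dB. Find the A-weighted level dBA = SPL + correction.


A-weighting table: 2000 Hz -> 1.2 dB correction
SPL_A = SPL + correction = 88.0 + (1.2) = 89.2 dBA


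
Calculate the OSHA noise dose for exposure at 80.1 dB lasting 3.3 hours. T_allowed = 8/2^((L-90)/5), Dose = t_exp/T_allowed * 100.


T_allowed = 8 / 2^((80.1 - 90)/5) = 31.5594 hr
Dose = 3.3 / 31.5594 * 100 = 10.456 %


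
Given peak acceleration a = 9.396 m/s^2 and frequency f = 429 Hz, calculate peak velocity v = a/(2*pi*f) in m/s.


omega = 2*pi*f = 2*pi*429 = 2695.49 rad/s
v = a / omega = 9.396 / 2695.49 = 0.0034858 m/s


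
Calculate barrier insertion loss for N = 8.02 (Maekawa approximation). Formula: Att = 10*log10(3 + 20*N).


3 + 20*N = 3 + 20*8.02 = 163.4
Att = 10*log10(163.4) = 22.133 dB


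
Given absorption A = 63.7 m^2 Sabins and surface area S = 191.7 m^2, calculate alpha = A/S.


Absorption coefficient = absorbed power / incident power
alpha = A / S = 63.7 / 191.7 = 0.33229


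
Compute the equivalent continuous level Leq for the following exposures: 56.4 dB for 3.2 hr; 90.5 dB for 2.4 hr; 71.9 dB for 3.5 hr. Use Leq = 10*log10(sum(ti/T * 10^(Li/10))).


T_total = 3.2 + 2.4 + 3.5 = 9.1 hr
(3.2/9.1) * 10^(56.4/10) = 153500
(2.4/9.1) * 10^(90.5/10) = 2.95917e+08
(3.5/9.1) * 10^(71.9/10) = 5.95699e+06
Sum = 153500 + 2.95917e+08 + 5.95699e+06 = 3.02027e+08
Leq = 10*log10(3.02027e+08) = 84.8 dB


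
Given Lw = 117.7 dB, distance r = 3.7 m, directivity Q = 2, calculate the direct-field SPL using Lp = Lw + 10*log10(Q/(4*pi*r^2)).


4*pi*r^2 = 4*pi*3.7^2 = 172.034 m^2
Q / (4*pi*r^2) = 2 / 172.034 = 0.0116256
Lp = 117.7 + 10*log10(0.0116256) = 98.354 dB


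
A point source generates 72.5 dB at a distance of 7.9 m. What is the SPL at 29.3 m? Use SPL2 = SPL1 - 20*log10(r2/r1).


r2/r1 = 29.3/7.9 = 3.70886
Correction = 20*log10(3.70886) = 11.3848 dB
SPL2 = 72.5 - 11.3848 = 61.115 dB


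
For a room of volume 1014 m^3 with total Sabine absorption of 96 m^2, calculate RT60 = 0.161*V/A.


RT60 = 0.161 * 1014 / 96 = 1.7006 s


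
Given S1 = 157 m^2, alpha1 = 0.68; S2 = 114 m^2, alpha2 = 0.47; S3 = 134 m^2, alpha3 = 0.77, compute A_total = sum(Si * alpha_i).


157 * 0.68 = 106.76
114 * 0.47 = 53.58
134 * 0.77 = 103.18
A_total = 106.76 + 53.58 + 103.18 = 263.52 m^2


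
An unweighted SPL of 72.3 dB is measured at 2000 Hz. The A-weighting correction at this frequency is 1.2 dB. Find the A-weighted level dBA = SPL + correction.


A-weighting table: 2000 Hz -> 1.2 dB correction
SPL_A = SPL + correction = 72.3 + (1.2) = 73.5 dBA


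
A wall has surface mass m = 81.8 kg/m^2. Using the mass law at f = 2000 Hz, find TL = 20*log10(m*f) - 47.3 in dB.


m * f = 81.8 * 2000 = 163600
20*log10(163600) = 104.276 dB
TL = 104.276 - 47.3 = 56.976 dB


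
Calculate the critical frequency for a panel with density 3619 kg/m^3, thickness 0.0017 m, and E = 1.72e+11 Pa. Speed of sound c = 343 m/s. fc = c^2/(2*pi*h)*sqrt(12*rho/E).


12*rho/E = 12*3619/1.72e+11 = 2.52488e-07
sqrt(12*rho/E) = sqrt(2.52488e-07) = 0.000502482
c^2/(2*pi*h) = 343^2/(2*pi*0.0017) = 1.10144e+07
fc = 1.10144e+07 * 0.000502482 = 5534.5 Hz


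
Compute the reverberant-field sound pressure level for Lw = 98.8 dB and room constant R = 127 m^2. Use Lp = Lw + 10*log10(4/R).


4/R = 4/127 = 0.0314961
Lp = 98.8 + 10*log10(0.0314961) = 83.783 dB


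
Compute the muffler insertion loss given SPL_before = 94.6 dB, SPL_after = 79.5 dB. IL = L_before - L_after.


Insertion loss = SPL without muffler - SPL with muffler
IL = 94.6 - 79.5 = 15.1 dB


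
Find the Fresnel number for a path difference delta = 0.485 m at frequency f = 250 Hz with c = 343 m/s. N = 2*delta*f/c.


N = 2*delta*f/c = 2*delta/lambda, where lambda = c/f
lambda = 343 / 250 = 1.372 m
N = 2 * 0.485 / 1.372 = 0.707


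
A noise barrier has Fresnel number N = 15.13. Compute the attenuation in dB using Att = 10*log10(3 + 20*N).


3 + 20*N = 3 + 20*15.13 = 305.6
Att = 10*log10(305.6) = 24.852 dB


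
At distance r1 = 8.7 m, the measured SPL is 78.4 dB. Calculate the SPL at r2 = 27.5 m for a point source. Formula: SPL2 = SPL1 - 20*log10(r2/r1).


r2/r1 = 27.5/8.7 = 3.16092
Correction = 20*log10(3.16092) = 9.99627 dB
SPL2 = 78.4 - 9.99627 = 68.404 dB


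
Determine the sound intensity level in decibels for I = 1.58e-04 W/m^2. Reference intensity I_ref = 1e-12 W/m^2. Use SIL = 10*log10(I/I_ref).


I / I_ref = 1.58e-04 / 1e-12 = 1.58e+08
SIL = 10 * log10(1.58e+08) = 81.987 dB


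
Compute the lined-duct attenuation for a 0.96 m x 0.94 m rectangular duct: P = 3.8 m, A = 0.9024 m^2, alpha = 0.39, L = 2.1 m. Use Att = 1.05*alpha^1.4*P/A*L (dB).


alpha^1.4 = 0.39^1.4 = 0.267603
Attenuation rate = 1.05 * alpha^1.4 * P / A
= 1.05 * 0.267603 * 3.8 / 0.9024 = 1.18322 dB/m
Total Att = 1.18322 * 2.1 = 2.4848 dB


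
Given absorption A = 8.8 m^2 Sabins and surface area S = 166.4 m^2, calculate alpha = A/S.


Absorption coefficient = absorbed power / incident power
alpha = A / S = 8.8 / 166.4 = 0.052885


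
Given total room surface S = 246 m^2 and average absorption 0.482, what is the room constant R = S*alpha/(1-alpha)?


R = 246 * 0.482 / (1 - 0.482) = 228.9 m^2


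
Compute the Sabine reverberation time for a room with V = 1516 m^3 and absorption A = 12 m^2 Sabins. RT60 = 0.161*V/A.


RT60 = 0.161 * 1516 / 12 = 20.34 s


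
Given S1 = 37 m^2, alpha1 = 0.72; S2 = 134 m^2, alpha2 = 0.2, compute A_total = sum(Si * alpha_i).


37 * 0.72 = 26.64
134 * 0.2 = 26.8
A_total = 26.64 + 26.8 = 53.44 m^2


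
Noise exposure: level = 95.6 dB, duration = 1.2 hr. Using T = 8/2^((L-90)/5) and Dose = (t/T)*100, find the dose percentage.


T_allowed = 8 / 2^((95.6 - 90)/5) = 3.68075 hr
Dose = 1.2 / 3.68075 * 100 = 32.602 %


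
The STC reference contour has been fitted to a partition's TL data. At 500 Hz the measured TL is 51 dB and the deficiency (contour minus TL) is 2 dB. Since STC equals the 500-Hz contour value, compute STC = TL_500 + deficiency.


By ASTM E413, STC = value of the fitted reference contour at 500 Hz.
Contour value at 500 Hz = TL_500 + deficiency = 51 + 2 = 53
STC = 53


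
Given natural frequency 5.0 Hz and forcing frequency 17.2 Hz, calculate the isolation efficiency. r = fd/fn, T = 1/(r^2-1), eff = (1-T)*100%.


r = 17.2 / 5.0 = 3.44
r^2 - 1 = 3.44^2 - 1 = 10.8336
T = 1/10.8336 = 0.0923054
Efficiency = (1 - 0.0923054)*100 = 90.769 %


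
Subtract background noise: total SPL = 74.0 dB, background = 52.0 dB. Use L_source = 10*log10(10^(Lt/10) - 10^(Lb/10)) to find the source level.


10^(74.0/10) = 2.51189e+07
10^(52.0/10) = 158489
Difference = 2.51189e+07 - 158489 = 2.49604e+07
L_source = 10*log10(2.49604e+07) = 73.973 dB


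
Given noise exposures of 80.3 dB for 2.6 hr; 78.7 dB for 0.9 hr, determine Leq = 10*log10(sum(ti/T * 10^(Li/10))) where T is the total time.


T_total = 2.6 + 0.9 = 3.5 hr
(2.6/3.5) * 10^(80.3/10) = 7.95986e+07
(0.9/3.5) * 10^(78.7/10) = 1.90623e+07
Sum = 7.95986e+07 + 1.90623e+07 = 9.86609e+07
Leq = 10*log10(9.86609e+07) = 79.941 dB


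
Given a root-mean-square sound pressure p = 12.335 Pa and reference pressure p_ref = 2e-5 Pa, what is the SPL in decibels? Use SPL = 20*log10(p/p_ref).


p / p_ref = 12.335 / 2e-5 = 616750
SPL = 20 * log10(616750) = 115.8 dB


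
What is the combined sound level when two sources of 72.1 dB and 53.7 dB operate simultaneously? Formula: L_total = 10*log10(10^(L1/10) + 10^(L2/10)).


10^(72.1/10) = 1.62181e+07
10^(53.7/10) = 234423
Sum = 1.62181e+07 + 234423 = 1.64525e+07
L_total = 10*log10(1.64525e+07) = 72.162 dB


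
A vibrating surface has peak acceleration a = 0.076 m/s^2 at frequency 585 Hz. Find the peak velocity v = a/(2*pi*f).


omega = 2*pi*f = 2*pi*585 = 3675.66 rad/s
v = a / omega = 0.076 / 3675.66 = 2.0677e-05 m/s


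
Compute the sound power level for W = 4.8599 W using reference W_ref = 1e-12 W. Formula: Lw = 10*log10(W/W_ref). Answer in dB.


W / W_ref = 4.8599 / 1e-12 = 4.8599e+12
Lw = 10 * log10(4.8599e+12) = 126.87 dB


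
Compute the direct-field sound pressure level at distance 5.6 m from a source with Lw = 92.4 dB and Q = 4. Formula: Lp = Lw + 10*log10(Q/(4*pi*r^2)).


4*pi*r^2 = 4*pi*5.6^2 = 394.081 m^2
Q / (4*pi*r^2) = 4 / 394.081 = 0.0101502
Lp = 92.4 + 10*log10(0.0101502) = 72.465 dB


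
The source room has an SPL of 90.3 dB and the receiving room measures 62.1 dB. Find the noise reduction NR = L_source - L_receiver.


NR = L_source - L_receiver (difference between source and receiving room levels)
NR = 90.3 - 62.1 = 28.2 dB


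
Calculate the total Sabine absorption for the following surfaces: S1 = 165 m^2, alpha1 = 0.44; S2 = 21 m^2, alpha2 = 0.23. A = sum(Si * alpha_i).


165 * 0.44 = 72.6
21 * 0.23 = 4.83
A_total = 72.6 + 4.83 = 77.43 m^2


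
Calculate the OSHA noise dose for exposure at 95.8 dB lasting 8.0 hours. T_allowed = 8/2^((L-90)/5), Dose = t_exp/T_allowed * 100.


T_allowed = 8 / 2^((95.8 - 90)/5) = 3.5801 hr
Dose = 8.0 / 3.5801 * 100 = 223.46 %


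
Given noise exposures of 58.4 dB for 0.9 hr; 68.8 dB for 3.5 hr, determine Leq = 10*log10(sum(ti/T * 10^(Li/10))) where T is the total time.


T_total = 0.9 + 3.5 = 4.4 hr
(0.9/4.4) * 10^(58.4/10) = 141511
(3.5/4.4) * 10^(68.8/10) = 6.03414e+06
Sum = 141511 + 6.03414e+06 = 6.17565e+06
Leq = 10*log10(6.17565e+06) = 67.907 dB


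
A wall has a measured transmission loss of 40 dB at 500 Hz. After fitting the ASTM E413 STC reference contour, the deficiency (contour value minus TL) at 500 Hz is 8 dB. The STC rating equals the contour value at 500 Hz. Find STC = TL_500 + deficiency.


By ASTM E413, STC = value of the fitted reference contour at 500 Hz.
Contour value at 500 Hz = TL_500 + deficiency = 40 + 8 = 48
STC = 48


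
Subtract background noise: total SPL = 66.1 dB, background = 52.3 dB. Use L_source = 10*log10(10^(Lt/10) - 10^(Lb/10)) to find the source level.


10^(66.1/10) = 4.0738e+06
10^(52.3/10) = 169824
Difference = 4.0738e+06 - 169824 = 3.90398e+06
L_source = 10*log10(3.90398e+06) = 65.915 dB


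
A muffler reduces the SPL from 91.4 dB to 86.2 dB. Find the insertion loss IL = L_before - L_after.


Insertion loss = SPL without muffler - SPL with muffler
IL = 91.4 - 86.2 = 5.2 dB


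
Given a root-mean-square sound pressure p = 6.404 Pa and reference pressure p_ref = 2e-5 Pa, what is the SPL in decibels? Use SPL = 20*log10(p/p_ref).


p / p_ref = 6.404 / 2e-5 = 320200
SPL = 20 * log10(320200) = 110.11 dB


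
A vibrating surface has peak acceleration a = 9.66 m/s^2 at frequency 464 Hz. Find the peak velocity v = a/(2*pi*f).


omega = 2*pi*f = 2*pi*464 = 2915.4 rad/s
v = a / omega = 9.66 / 2915.4 = 0.0033134 m/s


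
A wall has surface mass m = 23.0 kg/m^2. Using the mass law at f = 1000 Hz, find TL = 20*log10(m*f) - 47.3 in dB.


m * f = 23.0 * 1000 = 23000
20*log10(23000) = 87.2346 dB
TL = 87.2346 - 47.3 = 39.935 dB


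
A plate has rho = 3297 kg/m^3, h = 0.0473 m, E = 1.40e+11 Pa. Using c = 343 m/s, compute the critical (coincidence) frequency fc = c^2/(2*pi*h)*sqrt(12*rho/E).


12*rho/E = 12*3297/1.40e+11 = 2.826e-07
sqrt(12*rho/E) = sqrt(2.826e-07) = 0.000531601
c^2/(2*pi*h) = 343^2/(2*pi*0.0473) = 395865
fc = 395865 * 0.000531601 = 210.44 Hz


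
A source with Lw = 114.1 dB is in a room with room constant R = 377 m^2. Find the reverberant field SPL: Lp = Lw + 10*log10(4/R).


4/R = 4/377 = 0.0106101
Lp = 114.1 + 10*log10(0.0106101) = 94.357 dB


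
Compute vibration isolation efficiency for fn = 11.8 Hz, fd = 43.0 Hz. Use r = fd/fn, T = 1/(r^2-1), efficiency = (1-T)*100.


r = 43.0 / 11.8 = 3.64407
r^2 - 1 = 3.64407^2 - 1 = 12.2792
T = 1/12.2792 = 0.0814385
Efficiency = (1 - 0.0814385)*100 = 91.856 %


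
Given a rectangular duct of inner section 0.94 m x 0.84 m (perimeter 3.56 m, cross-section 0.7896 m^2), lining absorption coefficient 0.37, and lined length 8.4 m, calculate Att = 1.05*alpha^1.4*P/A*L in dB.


alpha^1.4 = 0.37^1.4 = 0.248589
Attenuation rate = 1.05 * alpha^1.4 * P / A
= 1.05 * 0.248589 * 3.56 / 0.7896 = 1.17683 dB/m
Total Att = 1.17683 * 8.4 = 9.8854 dB


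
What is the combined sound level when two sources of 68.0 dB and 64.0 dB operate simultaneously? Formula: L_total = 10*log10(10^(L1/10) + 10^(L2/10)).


10^(68.0/10) = 6.30957e+06
10^(64.0/10) = 2.51189e+06
Sum = 6.30957e+06 + 2.51189e+06 = 8.82146e+06
L_total = 10*log10(8.82146e+06) = 69.455 dB


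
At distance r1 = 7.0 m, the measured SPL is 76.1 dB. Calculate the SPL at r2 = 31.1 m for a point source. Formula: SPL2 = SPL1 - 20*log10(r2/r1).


r2/r1 = 31.1/7.0 = 4.44286
Correction = 20*log10(4.44286) = 12.9533 dB
SPL2 = 76.1 - 12.9533 = 63.147 dB


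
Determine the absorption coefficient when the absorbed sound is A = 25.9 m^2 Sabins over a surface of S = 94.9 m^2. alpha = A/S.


Absorption coefficient = absorbed power / incident power
alpha = A / S = 25.9 / 94.9 = 0.27292


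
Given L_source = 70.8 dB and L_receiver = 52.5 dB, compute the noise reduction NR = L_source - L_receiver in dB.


NR = L_source - L_receiver (difference between source and receiving room levels)
NR = 70.8 - 52.5 = 18.3 dB


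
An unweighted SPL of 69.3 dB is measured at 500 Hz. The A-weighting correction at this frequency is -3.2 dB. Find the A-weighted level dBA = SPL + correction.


A-weighting table: 500 Hz -> -3.2 dB correction
SPL_A = SPL + correction = 69.3 + (-3.2) = 66.1 dBA


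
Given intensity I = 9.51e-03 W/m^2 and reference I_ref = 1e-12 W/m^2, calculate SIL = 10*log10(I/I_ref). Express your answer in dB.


I / I_ref = 9.51e-03 / 1e-12 = 9.51e+09
SIL = 10 * log10(9.51e+09) = 99.782 dB


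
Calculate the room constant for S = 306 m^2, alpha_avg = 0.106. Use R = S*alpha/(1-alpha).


R = 306 * 0.106 / (1 - 0.106) = 36.282 m^2


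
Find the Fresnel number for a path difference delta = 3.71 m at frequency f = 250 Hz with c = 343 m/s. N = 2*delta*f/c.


N = 2*delta*f/c = 2*delta/lambda, where lambda = c/f
lambda = 343 / 250 = 1.372 m
N = 2 * 3.71 / 1.372 = 5.4082


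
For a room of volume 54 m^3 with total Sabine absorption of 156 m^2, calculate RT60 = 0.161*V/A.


RT60 = 0.161 * 54 / 156 = 0.055731 s


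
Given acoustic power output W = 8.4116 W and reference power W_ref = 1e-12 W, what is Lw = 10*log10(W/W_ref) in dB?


W / W_ref = 8.4116 / 1e-12 = 8.4116e+12
Lw = 10 * log10(8.4116e+12) = 129.25 dB


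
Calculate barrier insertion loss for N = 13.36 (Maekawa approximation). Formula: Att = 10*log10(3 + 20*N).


3 + 20*N = 3 + 20*13.36 = 270.2
Att = 10*log10(270.2) = 24.317 dB


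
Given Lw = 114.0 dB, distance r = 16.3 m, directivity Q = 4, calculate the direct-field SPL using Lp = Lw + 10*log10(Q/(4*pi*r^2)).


4*pi*r^2 = 4*pi*16.3^2 = 3338.76 m^2
Q / (4*pi*r^2) = 4 / 3338.76 = 0.00119805
Lp = 114.0 + 10*log10(0.00119805) = 84.785 dB


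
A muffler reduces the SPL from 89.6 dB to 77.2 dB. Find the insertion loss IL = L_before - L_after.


Insertion loss = SPL without muffler - SPL with muffler
IL = 89.6 - 77.2 = 12.4 dB


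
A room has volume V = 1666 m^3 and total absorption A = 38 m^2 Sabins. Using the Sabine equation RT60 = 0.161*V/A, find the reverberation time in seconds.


RT60 = 0.161 * 1666 / 38 = 7.0586 s


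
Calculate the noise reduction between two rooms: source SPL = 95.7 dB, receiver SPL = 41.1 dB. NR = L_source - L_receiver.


NR = L_source - L_receiver (difference between source and receiving room levels)
NR = 95.7 - 41.1 = 54.6 dB


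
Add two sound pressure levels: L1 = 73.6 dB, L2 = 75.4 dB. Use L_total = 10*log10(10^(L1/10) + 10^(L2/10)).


10^(73.6/10) = 2.29087e+07
10^(75.4/10) = 3.46737e+07
Sum = 2.29087e+07 + 3.46737e+07 = 5.75824e+07
L_total = 10*log10(5.75824e+07) = 77.603 dB


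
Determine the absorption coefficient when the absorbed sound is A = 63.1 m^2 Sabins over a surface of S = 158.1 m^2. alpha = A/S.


Absorption coefficient = absorbed power / incident power
alpha = A / S = 63.1 / 158.1 = 0.39911


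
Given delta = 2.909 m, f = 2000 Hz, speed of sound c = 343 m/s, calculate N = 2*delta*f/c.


N = 2*delta*f/c = 2*delta/lambda, where lambda = c/f
lambda = 343 / 2000 = 0.1715 m
N = 2 * 2.909 / 0.1715 = 33.924


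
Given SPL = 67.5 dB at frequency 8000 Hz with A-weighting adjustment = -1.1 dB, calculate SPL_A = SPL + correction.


A-weighting table: 8000 Hz -> -1.1 dB correction
SPL_A = SPL + correction = 67.5 + (-1.1) = 66.4 dBA


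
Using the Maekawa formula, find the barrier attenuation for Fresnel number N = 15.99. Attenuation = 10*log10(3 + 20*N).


3 + 20*N = 3 + 20*15.99 = 322.8
Att = 10*log10(322.8) = 25.089 dB


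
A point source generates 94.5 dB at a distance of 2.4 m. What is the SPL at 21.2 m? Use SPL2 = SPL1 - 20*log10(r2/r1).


r2/r1 = 21.2/2.4 = 8.83333
Correction = 20*log10(8.83333) = 18.9225 dB
SPL2 = 94.5 - 18.9225 = 75.578 dB


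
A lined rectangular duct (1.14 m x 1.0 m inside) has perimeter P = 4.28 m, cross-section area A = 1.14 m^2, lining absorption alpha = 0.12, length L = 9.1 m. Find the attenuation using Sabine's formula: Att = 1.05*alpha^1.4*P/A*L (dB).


alpha^1.4 = 0.12^1.4 = 0.0513871
Attenuation rate = 1.05 * alpha^1.4 * P / A
= 1.05 * 0.0513871 * 4.28 / 1.14 = 0.202573 dB/m
Total Att = 0.202573 * 9.1 = 1.8434 dB


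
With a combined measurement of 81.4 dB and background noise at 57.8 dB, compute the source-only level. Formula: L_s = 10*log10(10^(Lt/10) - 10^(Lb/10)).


10^(81.4/10) = 1.38038e+08
10^(57.8/10) = 602560
Difference = 1.38038e+08 - 602560 = 1.37435e+08
L_source = 10*log10(1.37435e+08) = 81.381 dB


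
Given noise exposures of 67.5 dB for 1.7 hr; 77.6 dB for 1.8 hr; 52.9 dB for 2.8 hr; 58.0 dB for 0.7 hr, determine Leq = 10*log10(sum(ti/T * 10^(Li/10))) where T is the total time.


T_total = 1.7 + 1.8 + 2.8 + 0.7 = 7.0 hr
(1.7/7.0) * 10^(67.5/10) = 1.36569e+06
(1.8/7.0) * 10^(77.6/10) = 1.4797e+07
(2.8/7.0) * 10^(52.9/10) = 77993.8
(0.7/7.0) * 10^(58.0/10) = 63095.7
Sum = 1.36569e+06 + 1.4797e+07 + 77993.8 + 63095.7 = 1.63038e+07
Leq = 10*log10(1.63038e+07) = 72.123 dB


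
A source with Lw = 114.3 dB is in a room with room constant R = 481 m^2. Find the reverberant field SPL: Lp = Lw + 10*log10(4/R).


4/R = 4/481 = 0.00831601
Lp = 114.3 + 10*log10(0.00831601) = 93.499 dB


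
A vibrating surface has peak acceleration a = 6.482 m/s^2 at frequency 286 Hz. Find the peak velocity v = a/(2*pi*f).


omega = 2*pi*f = 2*pi*286 = 1796.99 rad/s
v = a / omega = 6.482 / 1796.99 = 0.0036071 m/s
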